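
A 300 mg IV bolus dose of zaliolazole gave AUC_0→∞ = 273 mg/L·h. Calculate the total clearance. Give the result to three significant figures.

CL = Dose_iv / AUC_0→∞
   = 300 / 273 = 1.0989 L/h

CL = 1.10 L/h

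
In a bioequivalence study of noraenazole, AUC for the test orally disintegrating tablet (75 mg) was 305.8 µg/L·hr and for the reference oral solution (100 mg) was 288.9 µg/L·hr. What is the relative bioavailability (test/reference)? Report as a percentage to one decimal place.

F_rel = (AUC_test/D_test) / (AUC_ref/D_ref)
      = (305.8/75) / (288.9/100)
      = 4.07733 / 2.889 = 1.4113 = 141.13%

F_rel = 141.1%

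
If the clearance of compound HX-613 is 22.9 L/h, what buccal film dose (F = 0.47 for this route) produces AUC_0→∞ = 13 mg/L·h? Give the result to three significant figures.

Dose = CL × AUC_0→∞ / F
     = 22.9 × 13 / 0.47 = 633.404 mg

Dose = 633 mg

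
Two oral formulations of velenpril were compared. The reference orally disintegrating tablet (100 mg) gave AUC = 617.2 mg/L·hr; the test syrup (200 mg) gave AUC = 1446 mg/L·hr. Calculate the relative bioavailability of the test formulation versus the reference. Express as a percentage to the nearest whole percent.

F_rel = 117%

F_rel = (AUC_test/D_test) / (AUC_ref/D_ref)
      = (1446/200) / (617.2/100)
      = 7.23 / 6.172 = 1.1714 = 117.14%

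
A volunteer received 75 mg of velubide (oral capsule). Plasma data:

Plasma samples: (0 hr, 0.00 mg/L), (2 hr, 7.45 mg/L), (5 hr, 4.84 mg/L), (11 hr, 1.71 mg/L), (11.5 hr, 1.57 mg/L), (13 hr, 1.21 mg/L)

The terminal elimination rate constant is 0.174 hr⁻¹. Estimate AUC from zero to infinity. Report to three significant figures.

AUC = 55.4 mg/L·hr

Trapezoidal AUC_0→13:
  [0→2]: (0.00+7.45)/2 × 2 = 7.45
  [2→5]: (7.45+4.84)/2 × 3 = 18.435
  [5→11]: (4.84+1.71)/2 × 6 = 19.65
  [11→11.5]: (1.71+1.57)/2 × 0.5 = 0.82
  [11.5→13]: (1.57+1.21)/2 × 1.5 = 2.085
  Sum = 48.44 mg/L·hr
Extrapolated tail: C_last / k_e = 1.21 / 0.174 = 6.954
AUC_0→∞ = 48.44 + 6.954 = 55.394 mg/L·hr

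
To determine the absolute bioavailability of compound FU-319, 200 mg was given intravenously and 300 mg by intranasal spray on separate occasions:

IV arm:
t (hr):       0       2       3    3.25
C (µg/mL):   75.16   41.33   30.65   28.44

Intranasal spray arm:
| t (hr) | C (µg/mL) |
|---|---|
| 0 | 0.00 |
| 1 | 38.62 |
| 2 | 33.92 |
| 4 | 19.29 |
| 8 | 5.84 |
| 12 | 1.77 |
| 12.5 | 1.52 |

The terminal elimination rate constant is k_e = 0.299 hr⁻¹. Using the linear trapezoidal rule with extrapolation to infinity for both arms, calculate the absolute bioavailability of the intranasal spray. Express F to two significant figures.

Trapezoidal AUC_0→3.25 (IV):
  [0→2]: (75.16+41.33)/2 × 2 = 116.49
  [2→3]: (41.33+30.65)/2 × 1 = 35.99
  [3→3.25]: (30.65+28.44)/2 × 0.25 = 7.38625
  Sum = 159.86625 µg/mL·hr
IV tail: 28.44/0.299 = 95.117; AUC_iv,0→∞ = 159.86625 + 95.117 = 254.98325 µg/mL·hr
Trapezoidal AUC_0→12.5 (intranasal spray):
  [0→1]: (0.00+38.62)/2 × 1 = 19.31
  [1→2]: (38.62+33.92)/2 × 1 = 36.27
  [2→4]: (33.92+19.29)/2 × 2 = 53.21
  [4→8]: (19.29+5.84)/2 × 4 = 50.26
  [8→12]: (5.84+1.77)/2 × 4 = 15.22
  [12→12.5]: (1.77+1.52)/2 × 0.5 = 0.8225
  Sum = 175.0925 µg/mL·hr
intranasal spray tail: 1.52/0.299 = 5.084; AUC_ev,0→∞ = 175.0925 + 5.084 = 180.1765 µg/mL·hr
F = (AUC_ev/D_ev)/(AUC_iv/D_iv) = (180.1765/300)/(254.98325/200) = 0.600588/1.27492 = 0.4711

F = 0.47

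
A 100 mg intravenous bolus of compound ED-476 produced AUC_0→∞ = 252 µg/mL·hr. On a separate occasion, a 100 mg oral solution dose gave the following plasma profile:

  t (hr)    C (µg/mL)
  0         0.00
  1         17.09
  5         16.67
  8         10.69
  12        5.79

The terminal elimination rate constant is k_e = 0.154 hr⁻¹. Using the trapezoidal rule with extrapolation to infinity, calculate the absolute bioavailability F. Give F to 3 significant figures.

F = 0.745

Trapezoidal AUC_0→12 (oral solution):
  [0→1]: (0.00+17.09)/2 × 1 = 8.545
  [1→5]: (17.09+16.67)/2 × 4 = 67.52
  [5→8]: (16.67+10.69)/2 × 3 = 41.04
  [8→12]: (10.69+5.79)/2 × 4 = 32.96
  Sum = 150.065 µg/mL·hr
Tail: C_last/k_e = 5.79/0.154 = 37.597
AUC_0→∞ (oral solution) = 150.065 + 37.597 = 187.662 µg/mL·hr
F = (AUC_ev/D_ev)/(AUC_iv/D_iv) = (187.662/100)/(252/100) = 1.87662/2.52 = 0.7447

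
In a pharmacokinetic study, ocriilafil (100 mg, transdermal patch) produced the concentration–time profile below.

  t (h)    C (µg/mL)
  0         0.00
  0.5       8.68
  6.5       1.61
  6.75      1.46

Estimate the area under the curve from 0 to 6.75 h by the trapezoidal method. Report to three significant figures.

AUC = 33.4 µg/mL·h

Trapezoidal AUC_0→6.75:
  [0→0.5]: (0.00+8.68)/2 × 0.5 = 2.17
  [0.5→6.5]: (8.68+1.61)/2 × 6 = 30.87
  [6.5→6.75]: (1.61+1.46)/2 × 0.25 = 0.38375
  Sum = 33.42375 µg/mL·h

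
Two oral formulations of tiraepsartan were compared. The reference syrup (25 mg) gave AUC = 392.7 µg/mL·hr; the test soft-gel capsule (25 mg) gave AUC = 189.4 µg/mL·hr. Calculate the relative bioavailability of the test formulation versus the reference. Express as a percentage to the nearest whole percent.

F_rel = (AUC_test/D_test) / (AUC_ref/D_ref)
      = (189.4/25) / (392.7/25)
      = 7.576 / 15.708 = 0.4823 = 48.23%

F_rel = 48%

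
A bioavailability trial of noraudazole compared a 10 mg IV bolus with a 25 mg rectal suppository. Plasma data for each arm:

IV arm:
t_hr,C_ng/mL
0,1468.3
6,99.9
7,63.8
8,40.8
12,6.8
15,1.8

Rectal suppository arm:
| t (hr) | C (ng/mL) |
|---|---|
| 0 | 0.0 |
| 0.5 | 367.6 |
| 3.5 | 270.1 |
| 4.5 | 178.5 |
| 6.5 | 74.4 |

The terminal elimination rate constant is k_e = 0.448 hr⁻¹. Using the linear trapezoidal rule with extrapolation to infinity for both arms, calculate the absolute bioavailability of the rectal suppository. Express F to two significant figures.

F = 0.14

Trapezoidal AUC_0→15 (IV):
  [0→6]: (1468.3+99.9)/2 × 6 = 4704.6
  [6→7]: (99.9+63.8)/2 × 1 = 81.85
  [7→8]: (63.8+40.8)/2 × 1 = 52.3
  [8→12]: (40.8+6.8)/2 × 4 = 95.2
  [12→15]: (6.8+1.8)/2 × 3 = 12.9
  Sum = 4946.85 ng/mL·hr
IV tail: 1.8/0.448 = 4.018; AUC_iv,0→∞ = 4946.85 + 4.018 = 4950.868 ng/mL·hr
Trapezoidal AUC_0→6.5 (rectal suppository):
  [0→0.5]: (0.0+367.6)/2 × 0.5 = 91.9
  [0.5→3.5]: (367.6+270.1)/2 × 3 = 956.55
  [3.5→4.5]: (270.1+178.5)/2 × 1 = 224.3
  [4.5→6.5]: (178.5+74.4)/2 × 2 = 252.9
  Sum = 1525.65 ng/mL·hr
rectal suppository tail: 74.4/0.448 = 166.071; AUC_ev,0→∞ = 1525.65 + 166.071 = 1691.721 ng/mL·hr
F = (AUC_ev/D_ev)/(AUC_iv/D_iv) = (1691.721/25)/(4950.868/10) = 67.66884/495.0868 = 0.1367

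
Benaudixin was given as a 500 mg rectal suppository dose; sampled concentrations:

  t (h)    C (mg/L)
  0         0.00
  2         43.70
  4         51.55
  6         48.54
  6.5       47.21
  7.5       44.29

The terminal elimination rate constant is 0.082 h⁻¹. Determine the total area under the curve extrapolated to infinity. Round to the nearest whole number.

Trapezoidal AUC_0→7.5:
  [0→2]: (0.00+43.70)/2 × 2 = 43.7
  [2→4]: (43.70+51.55)/2 × 2 = 95.25
  [4→6]: (51.55+48.54)/2 × 2 = 100.09
  [6→6.5]: (48.54+47.21)/2 × 0.5 = 23.9375
  [6.5→7.5]: (47.21+44.29)/2 × 1 = 45.75
  Sum = 308.7275 mg/L·h
Extrapolated tail: C_last / k_e = 44.29 / 0.082 = 540.122
AUC_0→∞ = 308.7275 + 540.122 = 848.8495 mg/L·h

AUC = 849 mg/L·h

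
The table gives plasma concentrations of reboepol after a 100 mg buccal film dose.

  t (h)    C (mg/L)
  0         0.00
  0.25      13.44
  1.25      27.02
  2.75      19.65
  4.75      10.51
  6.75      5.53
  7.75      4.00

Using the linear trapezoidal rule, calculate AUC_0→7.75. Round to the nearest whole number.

AUC = 108 mg/L·h

Trapezoidal AUC_0→7.75:
  [0→0.25]: (0.00+13.44)/2 × 0.25 = 1.68
  [0.25→1.25]: (13.44+27.02)/2 × 1 = 20.23
  [1.25→2.75]: (27.02+19.65)/2 × 1.5 = 35.0025
  [2.75→4.75]: (19.65+10.51)/2 × 2 = 30.16
  [4.75→6.75]: (10.51+5.53)/2 × 2 = 16.04
  [6.75→7.75]: (5.53+4.00)/2 × 1 = 4.765
  Sum = 107.8775 mg/L·h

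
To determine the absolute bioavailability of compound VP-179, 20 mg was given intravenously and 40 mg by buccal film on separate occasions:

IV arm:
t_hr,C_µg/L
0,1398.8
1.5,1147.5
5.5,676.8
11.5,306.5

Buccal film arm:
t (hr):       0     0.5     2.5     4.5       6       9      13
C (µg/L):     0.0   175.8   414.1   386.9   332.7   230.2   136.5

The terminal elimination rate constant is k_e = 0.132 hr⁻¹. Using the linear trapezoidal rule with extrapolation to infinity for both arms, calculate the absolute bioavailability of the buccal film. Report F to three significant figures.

Trapezoidal AUC_0→11.5 (IV):
  [0→1.5]: (1398.8+1147.5)/2 × 1.5 = 1909.725
  [1.5→5.5]: (1147.5+676.8)/2 × 4 = 3648.6
  [5.5→11.5]: (676.8+306.5)/2 × 6 = 2949.9
  Sum = 8508.225 µg/L·hr
IV tail: 306.5/0.132 = 2321.970; AUC_iv,0→∞ = 8508.225 + 2321.970 = 10830.195 µg/L·hr
Trapezoidal AUC_0→13 (buccal film):
  [0→0.5]: (0.0+175.8)/2 × 0.5 = 43.95
  [0.5→2.5]: (175.8+414.1)/2 × 2 = 589.9
  [2.5→4.5]: (414.1+386.9)/2 × 2 = 801.0
  [4.5→6]: (386.9+332.7)/2 × 1.5 = 539.7
  [6→9]: (332.7+230.2)/2 × 3 = 844.35
  [9→13]: (230.2+136.5)/2 × 4 = 733.4
  Sum = 3552.3 µg/L·hr
buccal film tail: 136.5/0.132 = 1034.091; AUC_ev,0→∞ = 3552.3 + 1034.091 = 4586.391 µg/L·hr
F = (AUC_ev/D_ev)/(AUC_iv/D_iv) = (4586.391/40)/(10830.195/20) = 114.66/541.50975 = 0.2117

F = 0.212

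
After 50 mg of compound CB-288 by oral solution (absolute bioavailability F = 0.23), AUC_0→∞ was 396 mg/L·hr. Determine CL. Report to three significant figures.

CL = F × Dose / AUC_0→∞
   = 0.23 × 50 / 396 = 0.0290404 L/hr

CL = 0.0290 L/hr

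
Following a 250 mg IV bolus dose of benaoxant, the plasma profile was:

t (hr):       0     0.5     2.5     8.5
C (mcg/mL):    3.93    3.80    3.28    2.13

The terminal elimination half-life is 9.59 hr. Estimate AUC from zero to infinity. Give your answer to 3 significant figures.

AUC = 54.7 mcg/mL·hr

Trapezoidal AUC_0→8.5:
  [0→0.5]: (3.93+3.80)/2 × 0.5 = 1.9325
  [0.5→2.5]: (3.80+3.28)/2 × 2 = 7.08
  [2.5→8.5]: (3.28+2.13)/2 × 6 = 16.23
  Sum = 25.2425 mcg/mL·hr
k_e = ln2 / t½ = 0.693147 / 9.59 = 0.0723 hr^-1
Extrapolated tail: C_last / k_e = 2.13 / 0.0723 = 29.461
AUC_0→∞ = 25.2425 + 29.461 = 54.7035 mcg/mL·hr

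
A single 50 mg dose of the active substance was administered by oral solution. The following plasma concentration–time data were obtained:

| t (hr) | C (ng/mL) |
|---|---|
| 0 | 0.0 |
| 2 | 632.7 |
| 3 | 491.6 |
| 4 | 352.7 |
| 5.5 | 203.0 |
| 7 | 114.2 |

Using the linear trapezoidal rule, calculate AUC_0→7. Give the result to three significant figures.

AUC = 2270 ng/mL·hr

Trapezoidal AUC_0→7:
  [0→2]: (0.0+632.7)/2 × 2 = 632.7
  [2→3]: (632.7+491.6)/2 × 1 = 562.15
  [3→4]: (491.6+352.7)/2 × 1 = 422.15
  [4→5.5]: (352.7+203.0)/2 × 1.5 = 416.775
  [5.5→7]: (203.0+114.2)/2 × 1.5 = 237.9
  Sum = 2271.675 ng/mL·hr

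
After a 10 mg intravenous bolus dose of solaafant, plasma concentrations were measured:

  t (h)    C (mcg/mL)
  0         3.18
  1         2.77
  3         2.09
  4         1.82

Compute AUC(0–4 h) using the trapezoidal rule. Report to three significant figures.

AUC = 9.79 mcg/mL·h

Trapezoidal AUC_0→4:
  [0→1]: (3.18+2.77)/2 × 1 = 2.975
  [1→3]: (2.77+2.09)/2 × 2 = 4.86
  [3→4]: (2.09+1.82)/2 × 1 = 1.955
  Sum = 9.79 mcg/mL·h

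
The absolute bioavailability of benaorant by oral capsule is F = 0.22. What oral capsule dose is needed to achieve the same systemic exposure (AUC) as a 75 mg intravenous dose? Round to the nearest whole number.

D_oral = 341 mg

For equal systemic exposure: F × D_ev = D_iv
D_ev = D_iv / F = 75 / 0.22 = 340.909 mg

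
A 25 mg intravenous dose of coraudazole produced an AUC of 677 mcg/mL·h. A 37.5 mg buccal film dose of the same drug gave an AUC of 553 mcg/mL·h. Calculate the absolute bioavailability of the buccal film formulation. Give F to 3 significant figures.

F = (AUC_ev / D_ev) / (AUC_iv / D_iv)
  = (553/37.5) / (677/25)
  = 14.7467 / 27.08 = 0.5446

F = 0.545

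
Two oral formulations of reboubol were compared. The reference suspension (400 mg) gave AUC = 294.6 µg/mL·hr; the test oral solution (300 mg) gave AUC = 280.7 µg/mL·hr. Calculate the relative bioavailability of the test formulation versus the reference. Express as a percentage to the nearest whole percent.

F_rel = 127%

F_rel = (AUC_test/D_test) / (AUC_ref/D_ref)
      = (280.7/300) / (294.6/400)
      = 0.935667 / 0.7365 = 1.2704 = 127.04%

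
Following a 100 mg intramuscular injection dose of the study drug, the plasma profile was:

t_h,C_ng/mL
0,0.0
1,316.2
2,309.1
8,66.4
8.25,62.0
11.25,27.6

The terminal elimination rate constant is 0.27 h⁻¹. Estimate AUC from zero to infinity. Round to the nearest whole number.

Trapezoidal AUC_0→11.25:
  [0→1]: (0.0+316.2)/2 × 1 = 158.1
  [1→2]: (316.2+309.1)/2 × 1 = 312.65
  [2→8]: (309.1+66.4)/2 × 6 = 1126.5
  [8→8.25]: (66.4+62.0)/2 × 0.25 = 16.05
  [8.25→11.25]: (62.0+27.6)/2 × 3 = 134.4
  Sum = 1747.7 ng/mL·h
Extrapolated tail: C_last / k_e = 27.6 / 0.27 = 102.222
AUC_0→∞ = 1747.7 + 102.222 = 1849.922 ng/mL·h

AUC = 1850 ng/mL·h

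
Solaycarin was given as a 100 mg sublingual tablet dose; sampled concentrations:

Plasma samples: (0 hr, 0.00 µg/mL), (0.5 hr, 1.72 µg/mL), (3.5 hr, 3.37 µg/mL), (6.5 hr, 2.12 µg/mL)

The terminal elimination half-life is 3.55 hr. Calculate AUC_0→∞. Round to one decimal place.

AUC = 27.2 µg/mL·hr

Trapezoidal AUC_0→6.5:
  [0→0.5]: (0.00+1.72)/2 × 0.5 = 0.43
  [0.5→3.5]: (1.72+3.37)/2 × 3 = 7.635
  [3.5→6.5]: (3.37+2.12)/2 × 3 = 8.235
  Sum = 16.3 µg/mL·hr
k_e = ln2 / t½ = 0.693147 / 3.55 = 0.1953 hr^-1
Extrapolated tail: C_last / k_e = 2.12 / 0.1953 = 10.855
AUC_0→∞ = 16.3 + 10.855 = 27.155 µg/mL·hr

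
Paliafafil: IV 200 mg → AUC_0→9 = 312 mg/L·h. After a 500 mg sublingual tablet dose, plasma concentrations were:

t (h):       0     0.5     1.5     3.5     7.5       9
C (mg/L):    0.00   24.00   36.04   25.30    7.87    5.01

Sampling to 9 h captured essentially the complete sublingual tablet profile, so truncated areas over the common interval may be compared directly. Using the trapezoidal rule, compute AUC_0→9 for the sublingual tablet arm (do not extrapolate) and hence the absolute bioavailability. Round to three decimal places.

Trapezoidal AUC_0→9 (sublingual tablet):
  [0→0.5]: (0.00+24.00)/2 × 0.5 = 6.0
  [0.5→1.5]: (24.00+36.04)/2 × 1 = 30.02
  [1.5→3.5]: (36.04+25.30)/2 × 2 = 61.34
  [3.5→7.5]: (25.30+7.87)/2 × 4 = 66.34
  [7.5→9]: (7.87+5.01)/2 × 1.5 = 9.66
  Sum = 173.36 mg/L·h
F = (AUC_ev/D_ev)/(AUC_iv/D_iv) = (173.36/500)/(312/200) = 0.34672/1.56 = 0.2223

F = 0.222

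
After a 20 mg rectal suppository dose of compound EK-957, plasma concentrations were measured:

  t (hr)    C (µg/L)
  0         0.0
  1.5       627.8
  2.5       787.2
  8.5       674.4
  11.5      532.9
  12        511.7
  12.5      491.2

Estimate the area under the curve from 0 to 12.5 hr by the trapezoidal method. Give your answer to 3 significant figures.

Trapezoidal AUC_0→12.5:
  [0→1.5]: (0.0+627.8)/2 × 1.5 = 470.85
  [1.5→2.5]: (627.8+787.2)/2 × 1 = 707.5
  [2.5→8.5]: (787.2+674.4)/2 × 6 = 4384.8
  [8.5→11.5]: (674.4+532.9)/2 × 3 = 1810.95
  [11.5→12]: (532.9+511.7)/2 × 0.5 = 261.15
  [12→12.5]: (511.7+491.2)/2 × 0.5 = 250.725
  Sum = 7885.975 µg/L·hr

AUC = 7890 µg/L·hr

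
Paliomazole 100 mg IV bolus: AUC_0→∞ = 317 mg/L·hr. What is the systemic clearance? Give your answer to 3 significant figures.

CL = Dose_iv / AUC_0→∞
   = 100 / 317 = 0.315457 L/hr

CL = 0.315 L/hr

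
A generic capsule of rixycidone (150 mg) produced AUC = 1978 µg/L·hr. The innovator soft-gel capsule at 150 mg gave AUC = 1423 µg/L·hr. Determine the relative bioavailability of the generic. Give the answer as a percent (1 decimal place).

F_rel = 139.0%

F_rel = (AUC_test/D_test) / (AUC_ref/D_ref)
      = (1978/150) / (1423/150)
      = 13.1867 / 9.48667 = 1.3900 = 139.00%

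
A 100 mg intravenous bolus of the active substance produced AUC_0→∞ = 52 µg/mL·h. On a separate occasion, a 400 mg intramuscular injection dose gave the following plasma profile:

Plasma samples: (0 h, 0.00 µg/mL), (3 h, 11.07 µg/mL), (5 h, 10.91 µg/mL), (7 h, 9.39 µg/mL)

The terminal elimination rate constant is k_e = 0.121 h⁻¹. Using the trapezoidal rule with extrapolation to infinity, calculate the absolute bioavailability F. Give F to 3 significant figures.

Trapezoidal AUC_0→7 (intramuscular injection):
  [0→3]: (0.00+11.07)/2 × 3 = 16.605
  [3→5]: (11.07+10.91)/2 × 2 = 21.98
  [5→7]: (10.91+9.39)/2 × 2 = 20.3
  Sum = 58.885 µg/mL·h
Tail: C_last/k_e = 9.39/0.121 = 77.603
AUC_0→∞ (intramuscular injection) = 58.885 + 77.603 = 136.488 µg/mL·h
F = (AUC_ev/D_ev)/(AUC_iv/D_iv) = (136.488/400)/(52/100) = 0.34122/0.52 = 0.6562

F = 0.656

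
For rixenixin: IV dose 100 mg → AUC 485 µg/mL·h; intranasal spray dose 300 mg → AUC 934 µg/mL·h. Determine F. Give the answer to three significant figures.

F = (AUC_ev / D_ev) / (AUC_iv / D_iv)
  = (934/300) / (485/100)
  = 3.11333 / 4.85 = 0.6419

F = 0.642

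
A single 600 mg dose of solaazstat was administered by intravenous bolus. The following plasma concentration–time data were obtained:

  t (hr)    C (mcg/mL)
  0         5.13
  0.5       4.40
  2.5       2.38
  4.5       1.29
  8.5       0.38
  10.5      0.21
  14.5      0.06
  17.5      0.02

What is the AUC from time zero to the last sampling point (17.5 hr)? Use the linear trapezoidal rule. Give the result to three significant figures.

Trapezoidal AUC_0→17.5:
  [0→0.5]: (5.13+4.40)/2 × 0.5 = 2.3825
  [0.5→2.5]: (4.40+2.38)/2 × 2 = 6.78
  [2.5→4.5]: (2.38+1.29)/2 × 2 = 3.67
  [4.5→8.5]: (1.29+0.38)/2 × 4 = 3.34
  [8.5→10.5]: (0.38+0.21)/2 × 2 = 0.59
  [10.5→14.5]: (0.21+0.06)/2 × 4 = 0.54
  [14.5→17.5]: (0.06+0.02)/2 × 3 = 0.12
  Sum = 17.4225 mcg/mL·hr

AUC = 17.4 mcg/mL·hr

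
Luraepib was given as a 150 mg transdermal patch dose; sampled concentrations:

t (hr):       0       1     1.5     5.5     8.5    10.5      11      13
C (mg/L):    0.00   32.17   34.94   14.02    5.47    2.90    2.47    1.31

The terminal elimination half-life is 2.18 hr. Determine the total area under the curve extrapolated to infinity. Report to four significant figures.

Trapezoidal AUC_0→13:
  [0→1]: (0.00+32.17)/2 × 1 = 16.085
  [1→1.5]: (32.17+34.94)/2 × 0.5 = 16.7775
  [1.5→5.5]: (34.94+14.02)/2 × 4 = 97.92
  [5.5→8.5]: (14.02+5.47)/2 × 3 = 29.235
  [8.5→10.5]: (5.47+2.90)/2 × 2 = 8.37
  [10.5→11]: (2.90+2.47)/2 × 0.5 = 1.3425
  [11→13]: (2.47+1.31)/2 × 2 = 3.78
  Sum = 173.51 mg/L·hr
k_e = ln2 / t½ = 0.693147 / 2.18 = 0.3180 hr^-1
Extrapolated tail: C_last / k_e = 1.31 / 0.318 = 4.119
AUC_0→∞ = 173.51 + 4.119 = 177.629 mg/L·hr

AUC = 177.6 mg/L·hr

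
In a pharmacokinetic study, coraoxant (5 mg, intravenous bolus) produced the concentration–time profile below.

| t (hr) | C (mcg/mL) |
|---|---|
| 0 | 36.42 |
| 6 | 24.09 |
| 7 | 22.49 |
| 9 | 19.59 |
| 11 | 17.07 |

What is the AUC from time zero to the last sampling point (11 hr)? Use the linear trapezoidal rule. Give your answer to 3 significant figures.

Trapezoidal AUC_0→11:
  [0→6]: (36.42+24.09)/2 × 6 = 181.53
  [6→7]: (24.09+22.49)/2 × 1 = 23.29
  [7→9]: (22.49+19.59)/2 × 2 = 42.08
  [9→11]: (19.59+17.07)/2 × 2 = 36.66
  Sum = 283.56 mcg/mL·hr

AUC = 284 mcg/mL·hr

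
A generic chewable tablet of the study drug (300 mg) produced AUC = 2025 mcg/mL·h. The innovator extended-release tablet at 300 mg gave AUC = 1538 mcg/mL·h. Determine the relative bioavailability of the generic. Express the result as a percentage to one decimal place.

F_rel = 131.7%

F_rel = (AUC_test/D_test) / (AUC_ref/D_ref)
      = (2025/300) / (1538/300)
      = 6.75 / 5.12667 = 1.3166 = 131.66%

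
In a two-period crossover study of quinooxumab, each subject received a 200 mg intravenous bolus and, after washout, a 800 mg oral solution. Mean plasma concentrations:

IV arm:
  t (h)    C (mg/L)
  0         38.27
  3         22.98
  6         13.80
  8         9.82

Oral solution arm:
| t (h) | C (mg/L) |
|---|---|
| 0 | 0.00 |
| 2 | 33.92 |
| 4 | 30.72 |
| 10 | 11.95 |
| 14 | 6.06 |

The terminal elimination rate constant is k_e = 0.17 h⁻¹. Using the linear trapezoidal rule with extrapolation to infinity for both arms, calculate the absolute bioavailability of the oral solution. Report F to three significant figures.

Trapezoidal AUC_0→8 (IV):
  [0→3]: (38.27+22.98)/2 × 3 = 91.875
  [3→6]: (22.98+13.80)/2 × 3 = 55.17
  [6→8]: (13.80+9.82)/2 × 2 = 23.62
  Sum = 170.665 mg/L·h
IV tail: 9.82/0.17 = 57.765; AUC_iv,0→∞ = 170.665 + 57.765 = 228.43 mg/L·h
Trapezoidal AUC_0→14 (oral solution):
  [0→2]: (0.00+33.92)/2 × 2 = 33.92
  [2→4]: (33.92+30.72)/2 × 2 = 64.64
  [4→10]: (30.72+11.95)/2 × 6 = 128.01
  [10→14]: (11.95+6.06)/2 × 4 = 36.02
  Sum = 262.59 mg/L·h
oral solution tail: 6.06/0.17 = 35.647; AUC_ev,0→∞ = 262.59 + 35.647 = 298.237 mg/L·h
F = (AUC_ev/D_ev)/(AUC_iv/D_iv) = (298.237/800)/(228.43/200) = 0.37279625/1.14215 = 0.3264

F = 0.326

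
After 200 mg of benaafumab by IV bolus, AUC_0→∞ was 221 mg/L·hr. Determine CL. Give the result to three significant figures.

CL = Dose_iv / AUC_0→∞
   = 200 / 221 = 0.904977 L/hr

CL = 0.905 L/hr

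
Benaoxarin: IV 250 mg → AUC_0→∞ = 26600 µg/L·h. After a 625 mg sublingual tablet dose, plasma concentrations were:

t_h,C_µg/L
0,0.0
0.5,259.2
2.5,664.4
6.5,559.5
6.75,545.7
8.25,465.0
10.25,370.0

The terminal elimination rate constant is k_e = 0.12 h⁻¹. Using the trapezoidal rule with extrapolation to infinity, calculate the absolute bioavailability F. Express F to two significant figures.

Trapezoidal AUC_0→10.25 (sublingual tablet):
  [0→0.5]: (0.0+259.2)/2 × 0.5 = 64.8
  [0.5→2.5]: (259.2+664.4)/2 × 2 = 923.6
  [2.5→6.5]: (664.4+559.5)/2 × 4 = 2447.8
  [6.5→6.75]: (559.5+545.7)/2 × 0.25 = 138.15
  [6.75→8.25]: (545.7+465.0)/2 × 1.5 = 758.025
  [8.25→10.25]: (465.0+370.0)/2 × 2 = 835.0
  Sum = 5167.375 µg/L·h
Tail: C_last/k_e = 370.0/0.12 = 3083.333
AUC_0→∞ (sublingual tablet) = 5167.375 + 3083.333 = 8250.708 µg/L·h
F = (AUC_ev/D_ev)/(AUC_iv/D_iv) = (8250.708/625)/(26600/250) = 13.2011/106.4 = 0.1241

F = 0.12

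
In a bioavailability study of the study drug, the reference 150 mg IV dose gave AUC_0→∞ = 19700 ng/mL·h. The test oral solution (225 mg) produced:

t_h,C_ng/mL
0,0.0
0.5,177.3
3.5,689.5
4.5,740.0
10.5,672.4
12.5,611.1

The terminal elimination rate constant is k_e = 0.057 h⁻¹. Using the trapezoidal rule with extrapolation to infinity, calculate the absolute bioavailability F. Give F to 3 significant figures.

Trapezoidal AUC_0→12.5 (oral solution):
  [0→0.5]: (0.0+177.3)/2 × 0.5 = 44.325
  [0.5→3.5]: (177.3+689.5)/2 × 3 = 1300.2
  [3.5→4.5]: (689.5+740.0)/2 × 1 = 714.75
  [4.5→10.5]: (740.0+672.4)/2 × 6 = 4237.2
  [10.5→12.5]: (672.4+611.1)/2 × 2 = 1283.5
  Sum = 7579.975 ng/mL·h
Tail: C_last/k_e = 611.1/0.057 = 10721.053
AUC_0→∞ (oral solution) = 7579.975 + 10721.053 = 18301.028 ng/mL·h
F = (AUC_ev/D_ev)/(AUC_iv/D_iv) = (18301.028/225)/(19700/150) = 81.3379/131.333 = 0.6193

F = 0.619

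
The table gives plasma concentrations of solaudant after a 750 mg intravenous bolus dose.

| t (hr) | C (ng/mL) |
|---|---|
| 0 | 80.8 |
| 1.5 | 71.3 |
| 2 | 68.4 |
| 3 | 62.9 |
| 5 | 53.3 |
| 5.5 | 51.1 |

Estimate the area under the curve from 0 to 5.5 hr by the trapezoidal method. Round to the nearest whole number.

AUC = 357 ng/mL·hr

Trapezoidal AUC_0→5.5:
  [0→1.5]: (80.8+71.3)/2 × 1.5 = 114.075
  [1.5→2]: (71.3+68.4)/2 × 0.5 = 34.925
  [2→3]: (68.4+62.9)/2 × 1 = 65.65
  [3→5]: (62.9+53.3)/2 × 2 = 116.2
  [5→5.5]: (53.3+51.1)/2 × 0.5 = 26.1
  Sum = 356.95 ng/mL·hr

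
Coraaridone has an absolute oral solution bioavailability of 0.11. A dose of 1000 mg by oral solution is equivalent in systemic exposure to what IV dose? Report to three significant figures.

D_iv = 110 mg

Systemic exposure from an extravascular dose = F × D_ev, so the equivalent IV dose is F × D_ev.
D_iv = F × D_ev = 0.11 × 1000 = 110 mg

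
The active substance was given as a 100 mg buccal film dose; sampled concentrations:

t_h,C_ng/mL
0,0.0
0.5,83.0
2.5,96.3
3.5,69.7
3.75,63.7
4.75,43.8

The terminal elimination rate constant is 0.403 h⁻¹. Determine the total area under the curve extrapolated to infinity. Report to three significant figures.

AUC = 462 ng/mL·h

Trapezoidal AUC_0→4.75:
  [0→0.5]: (0.0+83.0)/2 × 0.5 = 20.75
  [0.5→2.5]: (83.0+96.3)/2 × 2 = 179.3
  [2.5→3.5]: (96.3+69.7)/2 × 1 = 83.0
  [3.5→3.75]: (69.7+63.7)/2 × 0.25 = 16.675
  [3.75→4.75]: (63.7+43.8)/2 × 1 = 53.75
  Sum = 353.475 ng/mL·h
Extrapolated tail: C_last / k_e = 43.8 / 0.403 = 108.685
AUC_0→∞ = 353.475 + 108.685 = 462.16 ng/mL·h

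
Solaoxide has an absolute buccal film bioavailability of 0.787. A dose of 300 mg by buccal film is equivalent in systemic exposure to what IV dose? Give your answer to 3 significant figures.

Systemic exposure from an extravascular dose = F × D_ev, so the equivalent IV dose is F × D_ev.
D_iv = F × D_ev = 0.787 × 300 = 236.1 mg

D_iv = 236 mg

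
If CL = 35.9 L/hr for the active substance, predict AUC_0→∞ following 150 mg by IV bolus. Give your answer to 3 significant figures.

AUC_0→∞ = Dose_iv / CL
        = 150 / 35.9 = 4.17827 mg/L·hr

AUC = 4.18 mg/L·hr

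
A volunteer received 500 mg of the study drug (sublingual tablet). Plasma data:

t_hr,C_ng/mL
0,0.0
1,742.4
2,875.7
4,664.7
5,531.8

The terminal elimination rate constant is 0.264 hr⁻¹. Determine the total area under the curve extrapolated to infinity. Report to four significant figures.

AUC = 5333 ng/mL·hr

Trapezoidal AUC_0→5:
  [0→1]: (0.0+742.4)/2 × 1 = 371.2
  [1→2]: (742.4+875.7)/2 × 1 = 809.05
  [2→4]: (875.7+664.7)/2 × 2 = 1540.4
  [4→5]: (664.7+531.8)/2 × 1 = 598.25
  Sum = 3318.9 ng/mL·hr
Extrapolated tail: C_last / k_e = 531.8 / 0.264 = 2014.394
AUC_0→∞ = 3318.9 + 2014.394 = 5333.294 ng/mL·hr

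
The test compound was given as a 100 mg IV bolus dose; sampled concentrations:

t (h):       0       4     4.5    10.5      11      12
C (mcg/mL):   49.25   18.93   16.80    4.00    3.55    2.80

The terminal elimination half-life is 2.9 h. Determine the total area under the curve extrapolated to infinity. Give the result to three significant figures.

Trapezoidal AUC_0→12:
  [0→4]: (49.25+18.93)/2 × 4 = 136.36
  [4→4.5]: (18.93+16.80)/2 × 0.5 = 8.9325
  [4.5→10.5]: (16.80+4.00)/2 × 6 = 62.4
  [10.5→11]: (4.00+3.55)/2 × 0.5 = 1.8875
  [11→12]: (3.55+2.80)/2 × 1 = 3.175
  Sum = 212.755 mcg/mL·h
k_e = ln2 / t½ = 0.693147 / 2.9 = 0.2390 h^-1
Extrapolated tail: C_last / k_e = 2.80 / 0.239 = 11.715
AUC_0→∞ = 212.755 + 11.715 = 224.47 mcg/mL·h

AUC = 224 mcg/mL·h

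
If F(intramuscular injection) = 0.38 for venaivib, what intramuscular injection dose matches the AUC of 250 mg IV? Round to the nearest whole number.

For equal systemic exposure: F × D_ev = D_iv
D_ev = D_iv / F = 250 / 0.38 = 657.895 mg

D_intramuscular = 658 mg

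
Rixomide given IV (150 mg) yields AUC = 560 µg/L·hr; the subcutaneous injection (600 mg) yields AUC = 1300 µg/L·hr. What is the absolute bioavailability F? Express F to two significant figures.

F = (AUC_ev / D_ev) / (AUC_iv / D_iv)
  = (1300/600) / (560/150)
  = 2.16667 / 3.73333 = 0.5804

F = 0.58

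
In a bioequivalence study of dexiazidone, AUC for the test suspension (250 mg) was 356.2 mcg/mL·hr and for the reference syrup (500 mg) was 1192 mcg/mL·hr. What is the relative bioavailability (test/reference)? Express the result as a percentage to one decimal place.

F_rel = 59.8%

F_rel = (AUC_test/D_test) / (AUC_ref/D_ref)
      = (356.2/250) / (1192/500)
      = 1.4248 / 2.384 = 0.5977 = 59.77%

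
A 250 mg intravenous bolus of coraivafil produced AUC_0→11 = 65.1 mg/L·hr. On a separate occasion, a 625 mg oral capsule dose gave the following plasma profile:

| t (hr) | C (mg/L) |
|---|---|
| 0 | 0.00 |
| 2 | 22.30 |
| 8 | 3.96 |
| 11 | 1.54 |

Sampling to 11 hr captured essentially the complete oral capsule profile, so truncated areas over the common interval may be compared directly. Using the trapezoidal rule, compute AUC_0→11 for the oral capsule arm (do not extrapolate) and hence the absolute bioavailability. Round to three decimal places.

F = 0.672

Trapezoidal AUC_0→11 (oral capsule):
  [0→2]: (0.00+22.30)/2 × 2 = 22.3
  [2→8]: (22.30+3.96)/2 × 6 = 78.78
  [8→11]: (3.96+1.54)/2 × 3 = 8.25
  Sum = 109.33 mg/L·hr
F = (AUC_ev/D_ev)/(AUC_iv/D_iv) = (109.33/625)/(65.1/250) = 0.174928/0.2604 = 0.6718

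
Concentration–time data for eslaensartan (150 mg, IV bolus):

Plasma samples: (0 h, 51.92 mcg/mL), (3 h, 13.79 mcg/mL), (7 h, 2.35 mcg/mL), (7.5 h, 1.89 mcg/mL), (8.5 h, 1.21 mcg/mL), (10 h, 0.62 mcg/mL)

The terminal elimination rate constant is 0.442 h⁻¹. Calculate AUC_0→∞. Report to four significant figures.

Trapezoidal AUC_0→10:
  [0→3]: (51.92+13.79)/2 × 3 = 98.565
  [3→7]: (13.79+2.35)/2 × 4 = 32.28
  [7→7.5]: (2.35+1.89)/2 × 0.5 = 1.06
  [7.5→8.5]: (1.89+1.21)/2 × 1 = 1.55
  [8.5→10]: (1.21+0.62)/2 × 1.5 = 1.3725
  Sum = 134.8275 mcg/mL·h
Extrapolated tail: C_last / k_e = 0.62 / 0.442 = 1.403
AUC_0→∞ = 134.8275 + 1.403 = 136.2305 mcg/mL·h

AUC = 136.2 mcg/mL·h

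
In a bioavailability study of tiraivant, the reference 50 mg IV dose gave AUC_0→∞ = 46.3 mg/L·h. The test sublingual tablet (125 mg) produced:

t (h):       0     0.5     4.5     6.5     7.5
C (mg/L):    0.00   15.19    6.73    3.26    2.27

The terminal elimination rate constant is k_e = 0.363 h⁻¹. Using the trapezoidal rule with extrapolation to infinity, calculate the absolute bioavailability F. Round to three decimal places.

Trapezoidal AUC_0→7.5 (sublingual tablet):
  [0→0.5]: (0.00+15.19)/2 × 0.5 = 3.7975
  [0.5→4.5]: (15.19+6.73)/2 × 4 = 43.84
  [4.5→6.5]: (6.73+3.26)/2 × 2 = 9.99
  [6.5→7.5]: (3.26+2.27)/2 × 1 = 2.765
  Sum = 60.3925 mg/L·h
Tail: C_last/k_e = 2.27/0.363 = 6.253
AUC_0→∞ (sublingual tablet) = 60.3925 + 6.253 = 66.6455 mg/L·h
F = (AUC_ev/D_ev)/(AUC_iv/D_iv) = (66.6455/125)/(46.3/50) = 0.533164/0.926 = 0.5758

F = 0.576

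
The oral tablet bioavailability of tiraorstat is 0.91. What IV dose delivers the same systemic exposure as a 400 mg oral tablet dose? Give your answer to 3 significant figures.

Systemic exposure from an extravascular dose = F × D_ev, so the equivalent IV dose is F × D_ev.
D_iv = F × D_ev = 0.91 × 400 = 364 mg

D_iv = 364 mg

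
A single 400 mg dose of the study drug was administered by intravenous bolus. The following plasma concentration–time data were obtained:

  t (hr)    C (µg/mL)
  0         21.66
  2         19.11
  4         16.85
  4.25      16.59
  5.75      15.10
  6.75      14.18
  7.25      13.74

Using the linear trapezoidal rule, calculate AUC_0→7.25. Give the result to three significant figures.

AUC = 126 µg/mL·hr

Trapezoidal AUC_0→7.25:
  [0→2]: (21.66+19.11)/2 × 2 = 40.77
  [2→4]: (19.11+16.85)/2 × 2 = 35.96
  [4→4.25]: (16.85+16.59)/2 × 0.25 = 4.18
  [4.25→5.75]: (16.59+15.10)/2 × 1.5 = 23.7675
  [5.75→6.75]: (15.10+14.18)/2 × 1 = 14.64
  [6.75→7.25]: (14.18+13.74)/2 × 0.5 = 6.98
  Sum = 126.2975 µg/mL·hr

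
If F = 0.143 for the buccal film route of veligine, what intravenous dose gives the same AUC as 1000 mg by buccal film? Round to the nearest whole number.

Systemic exposure from an extravascular dose = F × D_ev, so the equivalent IV dose is F × D_ev.
D_iv = F × D_ev = 0.143 × 1000 = 143 mg

D_iv = 143 mg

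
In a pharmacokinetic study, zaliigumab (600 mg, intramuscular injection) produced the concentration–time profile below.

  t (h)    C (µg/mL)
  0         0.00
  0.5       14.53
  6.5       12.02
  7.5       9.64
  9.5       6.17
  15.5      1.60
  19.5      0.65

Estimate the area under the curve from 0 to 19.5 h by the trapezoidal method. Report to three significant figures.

Trapezoidal AUC_0→19.5:
  [0→0.5]: (0.00+14.53)/2 × 0.5 = 3.6325
  [0.5→6.5]: (14.53+12.02)/2 × 6 = 79.65
  [6.5→7.5]: (12.02+9.64)/2 × 1 = 10.83
  [7.5→9.5]: (9.64+6.17)/2 × 2 = 15.81
  [9.5→15.5]: (6.17+1.60)/2 × 6 = 23.31
  [15.5→19.5]: (1.60+0.65)/2 × 4 = 4.5
  Sum = 137.7325 µg/mL·h

AUC = 138 µg/mL·h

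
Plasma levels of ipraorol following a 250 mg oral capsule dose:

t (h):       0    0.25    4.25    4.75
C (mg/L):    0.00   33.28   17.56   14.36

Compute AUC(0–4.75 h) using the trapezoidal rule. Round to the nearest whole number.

AUC = 114 mg/L·h

Trapezoidal AUC_0→4.75:
  [0→0.25]: (0.00+33.28)/2 × 0.25 = 4.16
  [0.25→4.25]: (33.28+17.56)/2 × 4 = 101.68
  [4.25→4.75]: (17.56+14.36)/2 × 0.5 = 7.98
  Sum = 113.82 mg/L·h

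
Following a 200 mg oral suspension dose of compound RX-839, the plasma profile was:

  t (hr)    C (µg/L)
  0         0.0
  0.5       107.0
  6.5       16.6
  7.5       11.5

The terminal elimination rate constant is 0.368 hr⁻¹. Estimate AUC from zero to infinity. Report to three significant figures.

Trapezoidal AUC_0→7.5:
  [0→0.5]: (0.0+107.0)/2 × 0.5 = 26.75
  [0.5→6.5]: (107.0+16.6)/2 × 6 = 370.8
  [6.5→7.5]: (16.6+11.5)/2 × 1 = 14.05
  Sum = 411.6 µg/L·hr
Extrapolated tail: C_last / k_e = 11.5 / 0.368 = 31.250
AUC_0→∞ = 411.6 + 31.250 = 442.85 µg/L·hr

AUC = 443 µg/L·hr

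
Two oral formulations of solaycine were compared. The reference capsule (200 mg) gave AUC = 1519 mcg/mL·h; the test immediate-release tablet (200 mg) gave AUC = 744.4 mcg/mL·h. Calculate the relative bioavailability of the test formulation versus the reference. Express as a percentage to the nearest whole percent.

F_rel = (AUC_test/D_test) / (AUC_ref/D_ref)
      = (744.4/200) / (1519/200)
      = 3.722 / 7.595 = 0.4901 = 49.01%

F_rel = 49%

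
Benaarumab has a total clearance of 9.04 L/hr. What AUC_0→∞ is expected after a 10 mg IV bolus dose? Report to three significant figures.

AUC_0→∞ = Dose_iv / CL
        = 10 / 9.04 = 1.10619 mg/L·hr

AUC = 1.11 mg/L·hr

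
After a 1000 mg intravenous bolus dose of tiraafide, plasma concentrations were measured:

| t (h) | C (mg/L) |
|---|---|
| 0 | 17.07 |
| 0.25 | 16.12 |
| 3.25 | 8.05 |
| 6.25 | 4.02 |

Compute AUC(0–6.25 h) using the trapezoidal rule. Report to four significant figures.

AUC = 58.51 mg/L·h

Trapezoidal AUC_0→6.25:
  [0→0.25]: (17.07+16.12)/2 × 0.25 = 4.14875
  [0.25→3.25]: (16.12+8.05)/2 × 3 = 36.255
  [3.25→6.25]: (8.05+4.02)/2 × 3 = 18.105
  Sum = 58.50875 mg/L·h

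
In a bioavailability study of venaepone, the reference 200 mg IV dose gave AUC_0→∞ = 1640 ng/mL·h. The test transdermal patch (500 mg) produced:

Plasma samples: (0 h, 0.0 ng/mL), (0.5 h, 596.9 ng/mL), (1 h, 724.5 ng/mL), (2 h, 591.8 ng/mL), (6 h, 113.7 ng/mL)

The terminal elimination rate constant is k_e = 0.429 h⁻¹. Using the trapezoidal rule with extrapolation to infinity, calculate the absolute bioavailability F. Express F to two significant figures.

Trapezoidal AUC_0→6 (transdermal patch):
  [0→0.5]: (0.0+596.9)/2 × 0.5 = 149.225
  [0.5→1]: (596.9+724.5)/2 × 0.5 = 330.35
  [1→2]: (724.5+591.8)/2 × 1 = 658.15
  [2→6]: (591.8+113.7)/2 × 4 = 1411.0
  Sum = 2548.725 ng/mL·h
Tail: C_last/k_e = 113.7/0.429 = 265.035
AUC_0→∞ (transdermal patch) = 2548.725 + 265.035 = 2813.76 ng/mL·h
F = (AUC_ev/D_ev)/(AUC_iv/D_iv) = (2813.76/500)/(1640/200) = 5.62752/8.2 = 0.6863

F = 0.69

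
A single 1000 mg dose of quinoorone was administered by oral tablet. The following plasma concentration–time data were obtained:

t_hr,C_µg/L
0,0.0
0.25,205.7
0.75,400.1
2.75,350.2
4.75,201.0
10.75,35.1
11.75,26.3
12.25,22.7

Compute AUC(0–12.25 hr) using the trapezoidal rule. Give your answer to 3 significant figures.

Trapezoidal AUC_0→12.25:
  [0→0.25]: (0.0+205.7)/2 × 0.25 = 25.7125
  [0.25→0.75]: (205.7+400.1)/2 × 0.5 = 151.45
  [0.75→2.75]: (400.1+350.2)/2 × 2 = 750.3
  [2.75→4.75]: (350.2+201.0)/2 × 2 = 551.2
  [4.75→10.75]: (201.0+35.1)/2 × 6 = 708.3
  [10.75→11.75]: (35.1+26.3)/2 × 1 = 30.7
  [11.75→12.25]: (26.3+22.7)/2 × 0.5 = 12.25
  Sum = 2229.9125 µg/L·hr

AUC = 2230 µg/L·hr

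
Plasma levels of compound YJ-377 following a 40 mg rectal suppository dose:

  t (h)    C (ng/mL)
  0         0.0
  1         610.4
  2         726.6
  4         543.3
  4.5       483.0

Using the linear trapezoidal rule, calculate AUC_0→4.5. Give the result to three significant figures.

AUC = 2500 ng/mL·h

Trapezoidal AUC_0→4.5:
  [0→1]: (0.0+610.4)/2 × 1 = 305.2
  [1→2]: (610.4+726.6)/2 × 1 = 668.5
  [2→4]: (726.6+543.3)/2 × 2 = 1269.9
  [4→4.5]: (543.3+483.0)/2 × 0.5 = 256.575
  Sum = 2500.175 ng/mL·h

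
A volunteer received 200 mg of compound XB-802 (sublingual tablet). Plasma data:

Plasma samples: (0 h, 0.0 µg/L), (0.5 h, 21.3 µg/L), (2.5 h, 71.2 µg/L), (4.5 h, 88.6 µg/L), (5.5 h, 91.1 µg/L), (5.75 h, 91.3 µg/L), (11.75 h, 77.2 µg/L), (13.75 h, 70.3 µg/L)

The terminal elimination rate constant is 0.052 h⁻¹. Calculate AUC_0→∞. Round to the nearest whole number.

AUC = 2375 µg/L·h

Trapezoidal AUC_0→13.75:
  [0→0.5]: (0.0+21.3)/2 × 0.5 = 5.325
  [0.5→2.5]: (21.3+71.2)/2 × 2 = 92.5
  [2.5→4.5]: (71.2+88.6)/2 × 2 = 159.8
  [4.5→5.5]: (88.6+91.1)/2 × 1 = 89.85
  [5.5→5.75]: (91.1+91.3)/2 × 0.25 = 22.8
  [5.75→11.75]: (91.3+77.2)/2 × 6 = 505.5
  [11.75→13.75]: (77.2+70.3)/2 × 2 = 147.5
  Sum = 1023.275 µg/L·h
Extrapolated tail: C_last / k_e = 70.3 / 0.052 = 1351.923
AUC_0→∞ = 1023.275 + 1351.923 = 2375.198 µg/L·h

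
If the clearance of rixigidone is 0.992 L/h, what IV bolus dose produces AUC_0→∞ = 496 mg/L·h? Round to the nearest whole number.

Dose = 492 mg

Dose_iv = CL × AUC_0→∞
     = 0.992 × 496 = 492.032 mg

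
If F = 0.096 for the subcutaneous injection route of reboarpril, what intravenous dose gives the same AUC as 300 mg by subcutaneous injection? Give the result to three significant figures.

Systemic exposure from an extravascular dose = F × D_ev, so the equivalent IV dose is F × D_ev.
D_iv = F × D_ev = 0.096 × 300 = 28.8 mg

D_iv = 28.8 mg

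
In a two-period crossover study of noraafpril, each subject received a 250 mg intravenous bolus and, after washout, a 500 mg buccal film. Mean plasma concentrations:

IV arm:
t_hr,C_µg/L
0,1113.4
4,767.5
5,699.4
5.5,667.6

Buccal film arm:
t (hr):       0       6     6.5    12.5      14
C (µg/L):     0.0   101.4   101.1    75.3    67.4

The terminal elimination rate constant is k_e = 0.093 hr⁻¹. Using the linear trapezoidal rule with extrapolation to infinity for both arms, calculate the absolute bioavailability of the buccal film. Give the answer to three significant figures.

Trapezoidal AUC_0→5.5 (IV):
  [0→4]: (1113.4+767.5)/2 × 4 = 3761.8
  [4→5]: (767.5+699.4)/2 × 1 = 733.45
  [5→5.5]: (699.4+667.6)/2 × 0.5 = 341.75
  Sum = 4837.0 µg/L·hr
IV tail: 667.6/0.093 = 7178.495; AUC_iv,0→∞ = 4837.0 + 7178.495 = 12015.495 µg/L·hr
Trapezoidal AUC_0→14 (buccal film):
  [0→6]: (0.0+101.4)/2 × 6 = 304.2
  [6→6.5]: (101.4+101.1)/2 × 0.5 = 50.625
  [6.5→12.5]: (101.1+75.3)/2 × 6 = 529.2
  [12.5→14]: (75.3+67.4)/2 × 1.5 = 107.025
  Sum = 991.05 µg/L·hr
buccal film tail: 67.4/0.093 = 724.731; AUC_ev,0→∞ = 991.05 + 724.731 = 1715.781 µg/L·hr
F = (AUC_ev/D_ev)/(AUC_iv/D_iv) = (1715.781/500)/(12015.495/250) = 3.431562/48.06198 = 0.0714

F = 0.0714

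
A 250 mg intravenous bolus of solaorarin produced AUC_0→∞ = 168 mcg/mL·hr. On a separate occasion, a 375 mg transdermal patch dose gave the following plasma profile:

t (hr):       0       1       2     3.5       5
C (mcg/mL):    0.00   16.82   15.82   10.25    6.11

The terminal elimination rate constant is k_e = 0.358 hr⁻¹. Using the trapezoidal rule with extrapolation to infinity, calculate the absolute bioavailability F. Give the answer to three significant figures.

F = 0.292

Trapezoidal AUC_0→5 (transdermal patch):
  [0→1]: (0.00+16.82)/2 × 1 = 8.41
  [1→2]: (16.82+15.82)/2 × 1 = 16.32
  [2→3.5]: (15.82+10.25)/2 × 1.5 = 19.5525
  [3.5→5]: (10.25+6.11)/2 × 1.5 = 12.27
  Sum = 56.5525 mcg/mL·hr
Tail: C_last/k_e = 6.11/0.358 = 17.067
AUC_0→∞ (transdermal patch) = 56.5525 + 17.067 = 73.6195 mcg/mL·hr
F = (AUC_ev/D_ev)/(AUC_iv/D_iv) = (73.6195/375)/(168/250) = 0.196319/0.672 = 0.2921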